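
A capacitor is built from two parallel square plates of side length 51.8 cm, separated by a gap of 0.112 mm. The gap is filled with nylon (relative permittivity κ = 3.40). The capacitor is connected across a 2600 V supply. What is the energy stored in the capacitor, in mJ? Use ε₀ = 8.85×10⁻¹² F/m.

A = (51.8 cm)² = 0.268 m².
C = κε₀A/d = 3.40 × 8.85×10⁻¹² × 0.268 / 1.12×10⁻⁴ = 7.21×10⁻⁸ F.
U = ½CV² = ½ × 7.21×10⁻⁸ × (2600)² = 0.244 J.

U ≈ 244 mJ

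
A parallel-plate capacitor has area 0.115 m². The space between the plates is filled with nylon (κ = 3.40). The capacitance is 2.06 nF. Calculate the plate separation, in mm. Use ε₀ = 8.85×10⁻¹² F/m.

d ≈ 1.68 mm

d = κε₀A/C = 3.40 × 8.85×10⁻¹² × 0.115 / 2.06×10⁻⁹ = 1.68×10⁻³ m.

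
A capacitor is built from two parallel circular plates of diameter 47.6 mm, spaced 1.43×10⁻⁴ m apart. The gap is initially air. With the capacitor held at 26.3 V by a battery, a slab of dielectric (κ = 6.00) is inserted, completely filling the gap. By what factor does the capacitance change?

6.00

C = κε₀A/d scales with κ, so C₂/C₁ = κ = 6.00.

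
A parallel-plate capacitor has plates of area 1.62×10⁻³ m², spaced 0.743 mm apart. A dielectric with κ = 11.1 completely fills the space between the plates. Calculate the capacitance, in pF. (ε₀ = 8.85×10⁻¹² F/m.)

C = κε₀A/d = 11.1 × 8.85×10⁻¹² × 1.62×10⁻³ / 7.43×10⁻⁴ = 2.14×10⁻¹⁰ F.

C ≈ 214 pF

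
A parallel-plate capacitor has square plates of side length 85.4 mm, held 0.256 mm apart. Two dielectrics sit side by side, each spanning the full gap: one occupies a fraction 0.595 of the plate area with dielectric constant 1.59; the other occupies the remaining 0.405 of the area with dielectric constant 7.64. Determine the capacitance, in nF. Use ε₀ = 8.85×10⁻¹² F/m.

C ≈ 1.02 nF

A = (85.4 mm)² = 7.29×10⁻³ m².
Side-by-side slabs ⇒ two capacitors in parallel, each spanning the full gap.
C₁ = κ₁ε₀A₁/d = 1.59 × 8.85×10⁻¹² × 4.34×10⁻³ / 2.56×10⁻⁴ = 2.39×10⁻¹⁰ F.
C₂ = κ₂ε₀A₂/d = 7.64 × 8.85×10⁻¹² × 2.95×10⁻³ / 2.56×10⁻⁴ = 7.80×10⁻¹⁰ F.
C = C₁ + C₂ = 1.02×10⁻⁹ F.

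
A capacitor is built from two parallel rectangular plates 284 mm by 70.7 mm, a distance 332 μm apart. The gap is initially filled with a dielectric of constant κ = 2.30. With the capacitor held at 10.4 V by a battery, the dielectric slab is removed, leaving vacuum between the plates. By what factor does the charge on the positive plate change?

Battery connected ⇒ V is held fixed.
C₂ = 0.435 C₁ and Q = CV, so Q₂/Q₁ = C₂/C₁ = 0.435.

Q₂/Q₁ ≈ 0.435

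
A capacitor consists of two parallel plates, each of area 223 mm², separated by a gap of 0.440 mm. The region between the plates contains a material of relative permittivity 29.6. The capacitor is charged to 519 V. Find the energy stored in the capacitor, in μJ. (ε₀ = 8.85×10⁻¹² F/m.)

U ≈ 17.9 μJ

A = 223 mm² = 2.23×10⁻⁴ m².
C = κε₀A/d = 29.6 × 8.85×10⁻¹² × 2.23×10⁻⁴ / 4.40×10⁻⁴ = 1.33×10⁻¹⁰ F.
U = ½CV² = ½ × 1.33×10⁻¹⁰ × (519)² = 1.79×10⁻⁵ J.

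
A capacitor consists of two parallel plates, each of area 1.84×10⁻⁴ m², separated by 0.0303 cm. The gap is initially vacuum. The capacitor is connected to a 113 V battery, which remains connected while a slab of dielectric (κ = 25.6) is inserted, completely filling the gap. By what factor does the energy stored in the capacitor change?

25.6

Battery connected ⇒ V is held fixed.
C₂ = 25.6 C₁ and U = ½CV², so U₂/U₁ = C₂/C₁ = 25.6.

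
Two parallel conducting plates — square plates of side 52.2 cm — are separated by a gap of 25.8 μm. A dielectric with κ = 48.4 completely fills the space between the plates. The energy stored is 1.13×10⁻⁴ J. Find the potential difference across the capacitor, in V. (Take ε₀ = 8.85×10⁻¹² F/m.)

7.07 V

A = (52.2 cm)² = 0.272 m².
C = κε₀A/d = 48.4 × 8.85×10⁻¹² × 0.272 / 2.58×10⁻⁵ = 4.52×10⁻⁶ F.
V = √(2U/C) = √(2 × 1.13×10⁻⁴ / 4.52×10⁻⁶) = 7.07 V.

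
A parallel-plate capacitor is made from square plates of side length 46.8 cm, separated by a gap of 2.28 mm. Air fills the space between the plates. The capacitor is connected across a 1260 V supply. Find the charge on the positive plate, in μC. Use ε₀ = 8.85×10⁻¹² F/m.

1.07 μC

A = (46.8 cm)² = 0.219 m².
C = ε₀A/d = 8.85×10⁻¹² × 0.219 / 2.28×10⁻³ = 8.50×10⁻¹⁰ F.
Q = CV = 8.50×10⁻¹⁰ × 1260 = 1.07×10⁻⁶ C.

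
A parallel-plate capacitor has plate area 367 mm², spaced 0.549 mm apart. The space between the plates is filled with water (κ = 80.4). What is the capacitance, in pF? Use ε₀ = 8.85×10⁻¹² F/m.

C ≈ 476 pF

A = 367 mm² = 3.67×10⁻⁴ m².
C = κε₀A/d = 80.4 × 8.85×10⁻¹² × 3.67×10⁻⁴ / 5.49×10⁻⁴ = 4.76×10⁻¹⁰ F.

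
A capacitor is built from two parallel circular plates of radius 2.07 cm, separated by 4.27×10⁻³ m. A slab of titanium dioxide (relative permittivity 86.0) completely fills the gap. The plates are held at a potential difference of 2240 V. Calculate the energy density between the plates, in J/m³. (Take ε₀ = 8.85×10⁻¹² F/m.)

E = V/d = 2240 / 4.27×10⁻³ = 5.25×10⁵ V/m.
u = ½κε₀E² = ½ × 86.0 × 8.85×10⁻¹² × (5.25×10⁵)² = 1.05×10² J/m³.

u ≈ 105 J/m³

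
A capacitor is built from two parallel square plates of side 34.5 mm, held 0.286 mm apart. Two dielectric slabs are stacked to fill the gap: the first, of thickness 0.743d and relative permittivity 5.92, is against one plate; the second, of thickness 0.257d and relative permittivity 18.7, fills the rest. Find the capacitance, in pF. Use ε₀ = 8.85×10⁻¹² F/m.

A = (34.5 mm)² = 1.19×10⁻³ m².
Stacked slabs ⇒ two capacitors in series, each with the full plate area.
C₁ = κ₁ε₀A/d₁ = 5.92 × 8.85×10⁻¹² × 1.19×10⁻³ / 2.12×10⁻⁴ = 2.93×10⁻¹⁰ F.
C₂ = κ₂ε₀A/d₂ = 18.7 × 8.85×10⁻¹² × 1.19×10⁻³ / 7.35×10⁻⁵ = 2.68×10⁻⁹ F.
C = (1/C₁ + 1/C₂)⁻¹ = 2.64×10⁻¹⁰ F.

C ≈ 264 pF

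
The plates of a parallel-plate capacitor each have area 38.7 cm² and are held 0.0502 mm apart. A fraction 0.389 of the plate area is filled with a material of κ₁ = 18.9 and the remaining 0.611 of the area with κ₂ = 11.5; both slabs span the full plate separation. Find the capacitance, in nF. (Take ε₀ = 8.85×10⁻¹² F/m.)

A = 38.7 cm² = 3.87×10⁻³ m².
Side-by-side slabs ⇒ two capacitors in parallel, each spanning the full gap.
C₁ = κ₁ε₀A₁/d = 18.9 × 8.85×10⁻¹² × 1.51×10⁻³ / 5.02×10⁻⁵ = 5.02×10⁻⁹ F.
C₂ = κ₂ε₀A₂/d = 11.5 × 8.85×10⁻¹² × 2.36×10⁻³ / 5.02×10⁻⁵ = 4.79×10⁻⁹ F.
C = C₁ + C₂ = 9.81×10⁻⁹ F.

9.81 nF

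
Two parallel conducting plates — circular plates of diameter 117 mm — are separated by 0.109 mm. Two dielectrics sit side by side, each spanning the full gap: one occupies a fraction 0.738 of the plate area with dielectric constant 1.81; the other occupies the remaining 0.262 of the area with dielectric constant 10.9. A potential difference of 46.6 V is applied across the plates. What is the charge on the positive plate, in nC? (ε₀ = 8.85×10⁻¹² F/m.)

Q ≈ 171 nC

A = π(117/2 mm)² = 1.08×10⁻² m².
Side-by-side slabs ⇒ two capacitors in parallel, each spanning the full gap.
C₁ = κ₁ε₀A₁/d = 1.81 × 8.85×10⁻¹² × 7.93×10⁻³ / 1.09×10⁻⁴ = 1.17×10⁻⁹ F.
C₂ = κ₂ε₀A₂/d = 10.9 × 8.85×10⁻¹² × 2.82×10⁻³ / 1.09×10⁻⁴ = 2.49×10⁻⁹ F.
C = C₁ + C₂ = 3.66×10⁻⁹ F.
Q = CV = 3.66×10⁻⁹ × 46.6 = 1.71×10⁻⁷ C.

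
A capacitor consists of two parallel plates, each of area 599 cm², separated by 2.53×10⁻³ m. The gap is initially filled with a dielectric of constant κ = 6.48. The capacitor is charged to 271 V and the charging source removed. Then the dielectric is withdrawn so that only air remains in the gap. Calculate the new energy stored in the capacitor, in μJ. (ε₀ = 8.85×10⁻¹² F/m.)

323 μJ

A = 599 cm² = 5.99×10⁻² m².
Initially C₁ = κε₀A/d = 6.48 × 8.85×10⁻¹² × 5.99×10⁻² / 2.53×10⁻³ = 1.36×10⁻⁹ F.
U₁ = 4.99×10⁻⁵ J.
Isolated ⇒ Q is held fixed. C₂ = 0.154 C₁ and U = Q²/(2C), so U₂/U₁ = C₁/C₂ = 6.48.
U₂ = 6.48 × 4.99×10⁻⁵ = 3.23×10⁻⁴ J.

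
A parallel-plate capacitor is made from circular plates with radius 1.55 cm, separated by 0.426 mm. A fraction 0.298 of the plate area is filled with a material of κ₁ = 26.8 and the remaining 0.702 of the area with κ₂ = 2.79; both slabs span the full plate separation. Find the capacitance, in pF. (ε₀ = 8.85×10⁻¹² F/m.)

A = π(1.55 cm)² = 7.55×10⁻⁴ m².
Side-by-side slabs ⇒ two capacitors in parallel, each spanning the full gap.
C₁ = κ₁ε₀A₁/d = 26.8 × 8.85×10⁻¹² × 2.25×10⁻⁴ / 4.26×10⁻⁴ = 1.25×10⁻¹⁰ F.
C₂ = κ₂ε₀A₂/d = 2.79 × 8.85×10⁻¹² × 5.30×10⁻⁴ / 4.26×10⁻⁴ = 3.07×10⁻¹¹ F.
C = C₁ + C₂ = 1.56×10⁻¹⁰ F.

C ≈ 156 pF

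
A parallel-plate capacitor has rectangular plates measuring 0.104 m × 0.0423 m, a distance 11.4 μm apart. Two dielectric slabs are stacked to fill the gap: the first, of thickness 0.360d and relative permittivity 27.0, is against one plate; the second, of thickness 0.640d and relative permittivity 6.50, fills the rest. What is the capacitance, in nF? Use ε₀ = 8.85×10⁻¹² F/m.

C ≈ 30.5 nF

A = 0.104 × 0.0423 m² = 4.40×10⁻³ m².
Stacked slabs ⇒ two capacitors in series, each with the full plate area.
C₁ = κ₁ε₀A/d₁ = 27.0 × 8.85×10⁻¹² × 4.40×10⁻³ / 4.10×10⁻⁶ = 2.56×10⁻⁷ F.
C₂ = κ₂ε₀A/d₂ = 6.50 × 8.85×10⁻¹² × 4.40×10⁻³ / 7.30×10⁻⁶ = 3.47×10⁻⁸ F.
C = (1/C₁ + 1/C₂)⁻¹ = 3.05×10⁻⁸ F.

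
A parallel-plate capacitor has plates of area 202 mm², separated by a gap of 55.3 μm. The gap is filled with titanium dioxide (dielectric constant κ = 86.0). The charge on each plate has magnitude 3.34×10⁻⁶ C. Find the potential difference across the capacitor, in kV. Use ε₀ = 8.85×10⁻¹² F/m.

A = 202 mm² = 2.02×10⁻⁴ m².
C = κε₀A/d = 86.0 × 8.85×10⁻¹² × 2.02×10⁻⁴ / 5.53×10⁻⁵ = 2.78×10⁻⁹ F.
V = Q/C = 3.34×10⁻⁶ / 2.78×10⁻⁹ = 1.20×10³ V.

V ≈ 1.20 kV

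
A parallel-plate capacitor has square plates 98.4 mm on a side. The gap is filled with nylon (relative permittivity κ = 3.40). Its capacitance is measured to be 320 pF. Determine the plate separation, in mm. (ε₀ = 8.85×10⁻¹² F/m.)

A = (98.4 mm)² = 9.68×10⁻³ m².
d = κε₀A/C = 3.40 × 8.85×10⁻¹² × 9.68×10⁻³ / 3.20×10⁻¹⁰ = 9.10×10⁻⁴ m.

d ≈ 0.910 mm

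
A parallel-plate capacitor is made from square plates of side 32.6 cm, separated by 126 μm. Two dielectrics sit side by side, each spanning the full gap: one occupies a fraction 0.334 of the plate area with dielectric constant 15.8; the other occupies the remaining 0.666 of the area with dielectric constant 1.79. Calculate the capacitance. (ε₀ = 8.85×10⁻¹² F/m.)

C ≈ 48.3 nF

A = (32.6 cm)² = 0.106 m².
Side-by-side slabs ⇒ two capacitors in parallel, each spanning the full gap.
C₁ = κ₁ε₀A₁/d = 15.8 × 8.85×10⁻¹² × 3.55×10⁻² / 1.26×10⁻⁴ = 3.94×10⁻⁸ F.
C₂ = κ₂ε₀A₂/d = 1.79 × 8.85×10⁻¹² × 7.08×10⁻² / 1.26×10⁻⁴ = 8.90×10⁻⁹ F.
C = C₁ + C₂ = 4.83×10⁻⁸ F.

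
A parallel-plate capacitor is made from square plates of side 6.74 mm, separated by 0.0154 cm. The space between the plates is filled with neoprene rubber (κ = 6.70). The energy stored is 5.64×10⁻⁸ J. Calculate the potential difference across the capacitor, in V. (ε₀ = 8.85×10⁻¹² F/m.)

V ≈ 80.3 V

A = (6.74 mm)² = 4.54×10⁻⁵ m².
C = κε₀A/d = 6.70 × 8.85×10⁻¹² × 4.54×10⁻⁵ / 1.54×10⁻⁴ = 1.75×10⁻¹¹ F.
V = √(2U/C) = √(2 × 5.64×10⁻⁸ / 1.75×10⁻¹¹) = 80.3 V.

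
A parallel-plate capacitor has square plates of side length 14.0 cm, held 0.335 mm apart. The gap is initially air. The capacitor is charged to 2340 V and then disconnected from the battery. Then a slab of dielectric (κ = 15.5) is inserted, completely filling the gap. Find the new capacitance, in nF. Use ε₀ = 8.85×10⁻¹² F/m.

A = (14.0 cm)² = 1.96×10⁻² m².
Initially C₁ = ε₀A/d = 8.85×10⁻¹² × 1.96×10⁻² / 3.35×10⁻⁴ = 5.18×10⁻¹⁰ F.
C = κε₀A/d scales with κ, so C₂/C₁ = κ = 15.5.
C₂ = 15.5 × 5.18×10⁻¹⁰ = 8.03×10⁻⁹ F.

C ≈ 8.03 nF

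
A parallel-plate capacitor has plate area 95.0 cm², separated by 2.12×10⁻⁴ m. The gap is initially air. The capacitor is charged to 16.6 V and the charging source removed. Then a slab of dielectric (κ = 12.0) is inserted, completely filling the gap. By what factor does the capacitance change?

C = κε₀A/d scales with κ, so C₂/C₁ = κ = 12.0.

12.0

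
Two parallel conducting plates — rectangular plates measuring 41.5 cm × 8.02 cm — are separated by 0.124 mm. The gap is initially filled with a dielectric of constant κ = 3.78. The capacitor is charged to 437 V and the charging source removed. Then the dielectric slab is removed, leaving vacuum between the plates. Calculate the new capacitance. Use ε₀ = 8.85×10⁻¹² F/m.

2.38 nF

A = 41.5 × 8.02 cm² = 3.33×10⁻² m².
Initially C₁ = κε₀A/d = 3.78 × 8.85×10⁻¹² × 3.33×10⁻² / 1.24×10⁻⁴ = 8.98×10⁻⁹ F.
C = κε₀A/d scales with κ, so C₂/C₁ = 1/κ = 1/3.78 = 0.265.
C₂ = 0.265 × 8.98×10⁻⁹ = 2.38×10⁻⁹ F.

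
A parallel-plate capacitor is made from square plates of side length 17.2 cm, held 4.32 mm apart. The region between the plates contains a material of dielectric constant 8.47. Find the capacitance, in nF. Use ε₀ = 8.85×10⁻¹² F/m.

C ≈ 0.513 nF

A = (17.2 cm)² = 2.96×10⁻² m².
C = κε₀A/d = 8.47 × 8.85×10⁻¹² × 2.96×10⁻² / 4.32×10⁻³ = 5.13×10⁻¹⁰ F.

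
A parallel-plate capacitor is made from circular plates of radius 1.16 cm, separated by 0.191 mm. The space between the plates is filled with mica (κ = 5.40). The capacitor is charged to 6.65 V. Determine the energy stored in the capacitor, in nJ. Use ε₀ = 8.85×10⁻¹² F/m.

U ≈ 2.34 nJ

A = π(1.16 cm)² = 4.23×10⁻⁴ m².
C = κε₀A/d = 5.40 × 8.85×10⁻¹² × 4.23×10⁻⁴ / 1.91×10⁻⁴ = 1.06×10⁻¹⁰ F.
U = ½CV² = ½ × 1.06×10⁻¹⁰ × (6.65)² = 2.34×10⁻⁹ J.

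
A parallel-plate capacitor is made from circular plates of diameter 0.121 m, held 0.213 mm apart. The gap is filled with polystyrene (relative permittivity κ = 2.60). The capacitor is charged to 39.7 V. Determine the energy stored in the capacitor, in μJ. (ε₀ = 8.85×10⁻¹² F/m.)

A = π(0.121/2 m)² = 1.15×10⁻² m².
C = κε₀A/d = 2.60 × 8.85×10⁻¹² × 1.15×10⁻² / 2.13×10⁻⁴ = 1.24×10⁻⁹ F.
U = ½CV² = ½ × 1.24×10⁻⁹ × (39.7)² = 9.79×10⁻⁷ J.

0.979 μJ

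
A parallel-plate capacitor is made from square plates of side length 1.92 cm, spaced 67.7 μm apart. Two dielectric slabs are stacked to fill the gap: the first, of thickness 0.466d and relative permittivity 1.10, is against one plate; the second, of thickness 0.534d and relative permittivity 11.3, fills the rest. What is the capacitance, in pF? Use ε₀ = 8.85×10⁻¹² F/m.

A = (1.92 cm)² = 3.69×10⁻⁴ m².
Stacked slabs ⇒ two capacitors in series, each with the full plate area.
C₁ = κ₁ε₀A/d₁ = 1.10 × 8.85×10⁻¹² × 3.69×10⁻⁴ / 3.15×10⁻⁵ = 1.14×10⁻¹⁰ F.
C₂ = κ₂ε₀A/d₂ = 11.3 × 8.85×10⁻¹² × 3.69×10⁻⁴ / 3.62×10⁻⁵ = 1.02×10⁻⁹ F.
C = (1/C₁ + 1/C₂)⁻¹ = 1.02×10⁻¹⁰ F.

C ≈ 102 pF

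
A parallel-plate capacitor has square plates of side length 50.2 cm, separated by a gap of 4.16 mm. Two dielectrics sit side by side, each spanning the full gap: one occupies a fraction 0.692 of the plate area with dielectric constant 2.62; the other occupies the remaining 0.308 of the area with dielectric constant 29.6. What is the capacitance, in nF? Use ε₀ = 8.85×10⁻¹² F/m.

C ≈ 5.86 nF

A = (50.2 cm)² = 0.252 m².
Side-by-side slabs ⇒ two capacitors in parallel, each spanning the full gap.
C₁ = κ₁ε₀A₁/d = 2.62 × 8.85×10⁻¹² × 0.174 / 4.16×10⁻³ = 9.72×10⁻¹⁰ F.
C₂ = κ₂ε₀A₂/d = 29.6 × 8.85×10⁻¹² × 7.76×10⁻² / 4.16×10⁻³ = 4.89×10⁻⁹ F.
C = C₁ + C₂ = 5.86×10⁻⁹ F.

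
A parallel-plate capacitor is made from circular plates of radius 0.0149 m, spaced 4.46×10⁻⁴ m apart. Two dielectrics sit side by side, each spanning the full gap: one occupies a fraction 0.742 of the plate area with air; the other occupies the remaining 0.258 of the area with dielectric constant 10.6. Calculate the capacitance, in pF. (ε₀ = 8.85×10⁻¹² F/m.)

A = π(0.0149 m)² = 6.97×10⁻⁴ m².
Side-by-side slabs ⇒ two capacitors in parallel, each spanning the full gap.
C₁ = κ₁ε₀A₁/d = 1.00 × 8.85×10⁻¹² × 5.18×10⁻⁴ / 4.46×10⁻⁴ = 1.03×10⁻¹¹ F.
C₂ = κ₂ε₀A₂/d = 10.6 × 8.85×10⁻¹² × 1.80×10⁻⁴ / 4.46×10⁻⁴ = 3.78×10⁻¹¹ F.
C = C₁ + C₂ = 4.81×10⁻¹¹ F.

C ≈ 48.1 pF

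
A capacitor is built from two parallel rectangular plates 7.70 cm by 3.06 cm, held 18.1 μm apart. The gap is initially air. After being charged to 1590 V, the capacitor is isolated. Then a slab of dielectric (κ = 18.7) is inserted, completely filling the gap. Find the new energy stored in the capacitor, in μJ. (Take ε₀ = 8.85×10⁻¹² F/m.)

A = 7.70 × 3.06 cm² = 2.36×10⁻³ m².
Initially C₁ = ε₀A/d = 8.85×10⁻¹² × 2.36×10⁻³ / 1.81×10⁻⁵ = 1.15×10⁻⁹ F.
U₁ = 1.46×10⁻³ J.
Isolated ⇒ Q is held fixed. C₂ = 18.7 C₁ and U = Q²/(2C), so U₂/U₁ = C₁/C₂ = 0.0535.
U₂ = 0.0535 × 1.46×10⁻³ = 7.79×10⁻⁵ J.

U ≈ 77.9 μJ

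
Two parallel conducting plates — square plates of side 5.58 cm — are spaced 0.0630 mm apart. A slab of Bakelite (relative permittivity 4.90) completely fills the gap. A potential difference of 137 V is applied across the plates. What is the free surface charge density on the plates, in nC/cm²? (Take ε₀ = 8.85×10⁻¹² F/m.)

σ ≈ 9.43 nC/cm²

A = (5.58 cm)² = 3.11×10⁻³ m².
C = κε₀A/d = 4.90 × 8.85×10⁻¹² × 3.11×10⁻³ / 6.30×10⁻⁵ = 2.14×10⁻⁹ F.
σ = Q/A = CV/A = 2.14×10⁻⁹ × 137 / 3.11×10⁻³ = 9.43×10⁻⁵ C/m².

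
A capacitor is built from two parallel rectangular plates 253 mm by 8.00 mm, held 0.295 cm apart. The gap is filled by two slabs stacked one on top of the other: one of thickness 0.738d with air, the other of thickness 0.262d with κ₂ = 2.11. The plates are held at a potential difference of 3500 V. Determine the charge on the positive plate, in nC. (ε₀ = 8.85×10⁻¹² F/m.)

A = 253 × 8.00 mm² = 2.02×10⁻³ m².
Stacked slabs ⇒ two capacitors in series, each with the full plate area.
C₁ = κ₁ε₀A/d₁ = 1.00 × 8.85×10⁻¹² × 2.02×10⁻³ / 2.18×10⁻³ = 8.23×10⁻¹² F.
C₂ = κ₂ε₀A/d₂ = 2.11 × 8.85×10⁻¹² × 2.02×10⁻³ / 7.73×10⁻⁴ = 4.89×10⁻¹¹ F.
C = (1/C₁ + 1/C₂)⁻¹ = 7.04×10⁻¹² F.
Q = CV = 7.04×10⁻¹² × 3500 = 2.46×10⁻⁸ C.

Q ≈ 24.6 nC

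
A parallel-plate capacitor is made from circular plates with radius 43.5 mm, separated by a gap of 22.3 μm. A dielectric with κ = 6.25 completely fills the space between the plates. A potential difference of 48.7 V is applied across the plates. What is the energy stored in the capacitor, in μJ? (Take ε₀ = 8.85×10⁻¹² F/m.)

U ≈ 17.5 μJ

A = π(43.5 mm)² = 5.94×10⁻³ m².
C = κε₀A/d = 6.25 × 8.85×10⁻¹² × 5.94×10⁻³ / 2.23×10⁻⁵ = 1.47×10⁻⁸ F.
U = ½CV² = ½ × 1.47×10⁻⁸ × (48.7)² = 1.75×10⁻⁵ J.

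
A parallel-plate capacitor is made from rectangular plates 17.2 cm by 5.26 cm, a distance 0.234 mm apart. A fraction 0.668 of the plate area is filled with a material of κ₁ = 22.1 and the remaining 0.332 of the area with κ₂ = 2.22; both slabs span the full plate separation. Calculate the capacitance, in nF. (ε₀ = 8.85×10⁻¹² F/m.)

A = 17.2 × 5.26 cm² = 9.05×10⁻³ m².
Side-by-side slabs ⇒ two capacitors in parallel, each spanning the full gap.
C₁ = κ₁ε₀A₁/d = 22.1 × 8.85×10⁻¹² × 6.04×10⁻³ / 2.34×10⁻⁴ = 5.05×10⁻⁹ F.
C₂ = κ₂ε₀A₂/d = 2.22 × 8.85×10⁻¹² × 3.00×10⁻³ / 2.34×10⁻⁴ = 2.52×10⁻¹⁰ F.
C = C₁ + C₂ = 5.30×10⁻⁹ F.

C ≈ 5.30 nF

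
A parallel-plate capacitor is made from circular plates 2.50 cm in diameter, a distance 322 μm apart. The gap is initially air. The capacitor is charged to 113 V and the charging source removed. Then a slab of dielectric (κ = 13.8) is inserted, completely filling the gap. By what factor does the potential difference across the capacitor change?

0.0725

Isolated ⇒ Q is held fixed.
C₂ = 13.8 C₁ and V = Q/C, so V₂/V₁ = C₁/C₂ = 0.0725.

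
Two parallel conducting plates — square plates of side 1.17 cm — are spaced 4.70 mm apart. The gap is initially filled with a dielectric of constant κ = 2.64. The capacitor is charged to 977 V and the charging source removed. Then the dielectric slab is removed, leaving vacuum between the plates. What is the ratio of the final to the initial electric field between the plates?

Isolated ⇒ Q is held fixed.
V₂ = Q/C₂ = V₁/0.379; E = V/d, so E₂/E₁ = (V₂/V₁)(d₁/d₂) = 2.64.

2.64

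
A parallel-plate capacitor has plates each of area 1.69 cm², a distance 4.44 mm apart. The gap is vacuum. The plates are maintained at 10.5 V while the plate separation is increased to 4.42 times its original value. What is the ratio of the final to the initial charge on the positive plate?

0.226

Battery connected ⇒ V is held fixed.
C₂ = 0.226 C₁ and Q = CV, so Q₂/Q₁ = C₂/C₁ = 0.226.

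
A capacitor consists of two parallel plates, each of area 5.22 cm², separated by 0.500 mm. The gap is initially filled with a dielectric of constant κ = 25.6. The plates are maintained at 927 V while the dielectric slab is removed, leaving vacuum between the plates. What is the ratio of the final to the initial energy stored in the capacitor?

U₂/U₁ ≈ 0.0391

Battery connected ⇒ V is held fixed.
C₂ = 0.0391 C₁ and U = ½CV², so U₂/U₁ = C₂/C₁ = 0.0391.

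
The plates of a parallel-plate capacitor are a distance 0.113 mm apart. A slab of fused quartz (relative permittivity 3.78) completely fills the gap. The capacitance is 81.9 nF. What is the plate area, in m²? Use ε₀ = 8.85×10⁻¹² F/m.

0.277 m²

A = Cd/(κε₀) = 8.19×10⁻⁸ × 1.13×10⁻⁴ / (3.78 × 8.85×10⁻¹²) = 0.277 m².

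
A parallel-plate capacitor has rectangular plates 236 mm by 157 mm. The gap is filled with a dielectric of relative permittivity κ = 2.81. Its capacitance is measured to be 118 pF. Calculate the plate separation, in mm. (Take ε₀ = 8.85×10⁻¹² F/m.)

A = 236 × 157 mm² = 3.71×10⁻² m².
d = κε₀A/C = 2.81 × 8.85×10⁻¹² × 3.71×10⁻² / 1.18×10⁻¹⁰ = 7.81×10⁻³ m.

d ≈ 7.81 mm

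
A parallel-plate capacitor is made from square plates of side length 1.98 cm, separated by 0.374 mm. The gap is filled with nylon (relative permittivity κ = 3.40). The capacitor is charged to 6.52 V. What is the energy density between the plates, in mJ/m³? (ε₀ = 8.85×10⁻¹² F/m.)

u ≈ 4.57 mJ/m³

E = V/d = 6.52 / 3.74×10⁻⁴ = 1.74×10⁴ V/m.
u = ½κε₀E² = ½ × 3.40 × 8.85×10⁻¹² × (1.74×10⁴)² = 4.57×10⁻³ J/m³.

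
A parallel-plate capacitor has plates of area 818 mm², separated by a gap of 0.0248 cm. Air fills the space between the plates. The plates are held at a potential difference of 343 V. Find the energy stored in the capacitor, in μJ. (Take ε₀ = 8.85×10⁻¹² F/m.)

1.72 μJ

A = 818 mm² = 8.18×10⁻⁴ m².
C = ε₀A/d = 8.85×10⁻¹² × 8.18×10⁻⁴ / 2.48×10⁻⁴ = 2.92×10⁻¹¹ F.
U = ½CV² = ½ × 2.92×10⁻¹¹ × (343)² = 1.72×10⁻⁶ J.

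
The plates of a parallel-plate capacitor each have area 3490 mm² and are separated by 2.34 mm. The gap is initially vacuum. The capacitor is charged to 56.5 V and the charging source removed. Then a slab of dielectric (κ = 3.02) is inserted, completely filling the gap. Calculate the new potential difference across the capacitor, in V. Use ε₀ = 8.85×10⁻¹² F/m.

A = 3490 mm² = 3.49×10⁻³ m².
Initially C₁ = ε₀A/d = 8.85×10⁻¹² × 3.49×10⁻³ / 2.34×10⁻³ = 1.32×10⁻¹¹ F.
V₁ = 56.5 V.
Isolated ⇒ Q is held fixed. C₂ = 3.02 C₁ and V = Q/C, so V₂/V₁ = C₁/C₂ = 0.331.
V₂ = 0.331 × 56.5 = 18.7 V.

18.7 V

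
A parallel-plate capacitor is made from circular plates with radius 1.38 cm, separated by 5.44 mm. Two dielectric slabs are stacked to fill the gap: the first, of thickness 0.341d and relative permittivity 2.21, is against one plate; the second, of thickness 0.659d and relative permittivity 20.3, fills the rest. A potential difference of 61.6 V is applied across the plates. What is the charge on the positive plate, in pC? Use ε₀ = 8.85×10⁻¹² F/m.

A = π(1.38 cm)² = 5.98×10⁻⁴ m².
Stacked slabs ⇒ two capacitors in series, each with the full plate area.
C₁ = κ₁ε₀A/d₁ = 2.21 × 8.85×10⁻¹² × 5.98×10⁻⁴ / 1.86×10⁻³ = 6.31×10⁻¹² F.
C₂ = κ₂ε₀A/d₂ = 20.3 × 8.85×10⁻¹² × 5.98×10⁻⁴ / 3.58×10⁻³ = 3.00×10⁻¹¹ F.
C = (1/C₁ + 1/C₂)⁻¹ = 5.21×10⁻¹² F.
Q = CV = 5.21×10⁻¹² × 61.6 = 3.21×10⁻¹⁰ C.

321 pC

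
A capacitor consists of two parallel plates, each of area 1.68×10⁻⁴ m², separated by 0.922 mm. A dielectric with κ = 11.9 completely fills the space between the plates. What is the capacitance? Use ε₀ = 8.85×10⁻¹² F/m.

C = κε₀A/d = 11.9 × 8.85×10⁻¹² × 1.68×10⁻⁴ / 9.22×10⁻⁴ = 1.92×10⁻¹¹ F.

C ≈ 19.2 pF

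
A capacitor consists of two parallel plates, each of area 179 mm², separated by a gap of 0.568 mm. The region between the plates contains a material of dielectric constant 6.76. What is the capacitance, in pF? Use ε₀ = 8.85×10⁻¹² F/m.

18.9 pF

A = 179 mm² = 1.79×10⁻⁴ m².
C = κε₀A/d = 6.76 × 8.85×10⁻¹² × 1.79×10⁻⁴ / 5.68×10⁻⁴ = 1.89×10⁻¹¹ F.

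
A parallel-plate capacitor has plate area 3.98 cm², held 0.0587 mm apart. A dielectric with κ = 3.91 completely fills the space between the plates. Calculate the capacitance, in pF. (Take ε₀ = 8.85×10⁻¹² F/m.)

C ≈ 235 pF

A = 3.98 cm² = 3.98×10⁻⁴ m².
C = κε₀A/d = 3.91 × 8.85×10⁻¹² × 3.98×10⁻⁴ / 5.87×10⁻⁵ = 2.35×10⁻¹⁰ F.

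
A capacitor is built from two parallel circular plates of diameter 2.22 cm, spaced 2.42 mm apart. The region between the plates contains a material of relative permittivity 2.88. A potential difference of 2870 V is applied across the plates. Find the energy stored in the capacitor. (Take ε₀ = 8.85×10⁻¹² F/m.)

A = π(2.22/2 cm)² = 3.87×10⁻⁴ m².
C = κε₀A/d = 2.88 × 8.85×10⁻¹² × 3.87×10⁻⁴ / 2.42×10⁻³ = 4.08×10⁻¹² F.
U = ½CV² = ½ × 4.08×10⁻¹² × (2870)² = 1.68×10⁻⁵ J.

16.8 μJ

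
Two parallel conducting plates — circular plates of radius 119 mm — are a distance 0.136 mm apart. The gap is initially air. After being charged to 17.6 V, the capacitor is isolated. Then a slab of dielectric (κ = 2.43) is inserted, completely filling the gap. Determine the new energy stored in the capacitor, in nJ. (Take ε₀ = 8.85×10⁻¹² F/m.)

185 nJ

A = π(119 mm)² = 4.45×10⁻² m².
Initially C₁ = ε₀A/d = 8.85×10⁻¹² × 4.45×10⁻² / 1.36×10⁻⁴ = 2.89×10⁻⁹ F.
U₁ = 4.48×10⁻⁷ J.
Isolated ⇒ Q is held fixed. C₂ = 2.43 C₁ and U = Q²/(2C), so U₂/U₁ = C₁/C₂ = 0.412.
U₂ = 0.412 × 4.48×10⁻⁷ = 1.85×10⁻⁷ J.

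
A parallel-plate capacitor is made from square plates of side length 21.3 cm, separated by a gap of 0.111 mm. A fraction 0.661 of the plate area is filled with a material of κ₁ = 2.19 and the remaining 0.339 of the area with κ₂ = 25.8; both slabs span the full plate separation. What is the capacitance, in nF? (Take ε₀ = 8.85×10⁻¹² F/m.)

C ≈ 36.9 nF

A = (21.3 cm)² = 4.54×10⁻² m².
Side-by-side slabs ⇒ two capacitors in parallel, each spanning the full gap.
C₁ = κ₁ε₀A₁/d = 2.19 × 8.85×10⁻¹² × 3.00×10⁻² / 1.11×10⁻⁴ = 5.24×10⁻⁹ F.
C₂ = κ₂ε₀A₂/d = 25.8 × 8.85×10⁻¹² × 1.54×10⁻² / 1.11×10⁻⁴ = 3.16×10⁻⁸ F.
C = C₁ + C₂ = 3.69×10⁻⁸ F.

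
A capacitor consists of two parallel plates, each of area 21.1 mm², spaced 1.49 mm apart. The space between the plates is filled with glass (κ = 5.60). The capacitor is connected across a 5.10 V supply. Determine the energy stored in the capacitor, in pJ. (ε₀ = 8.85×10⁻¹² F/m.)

U ≈ 9.13 pJ

A = 21.1 mm² = 2.11×10⁻⁵ m².
C = κε₀A/d = 5.60 × 8.85×10⁻¹² × 2.11×10⁻⁵ / 1.49×10⁻³ = 7.02×10⁻¹³ F.
U = ½CV² = ½ × 7.02×10⁻¹³ × (5.10)² = 9.13×10⁻¹² J.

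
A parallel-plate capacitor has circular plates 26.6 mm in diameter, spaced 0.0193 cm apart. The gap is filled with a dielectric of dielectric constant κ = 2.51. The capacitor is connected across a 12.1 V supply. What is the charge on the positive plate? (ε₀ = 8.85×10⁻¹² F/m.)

0.774 nC

A = π(26.6/2 mm)² = 5.56×10⁻⁴ m².
C = κε₀A/d = 2.51 × 8.85×10⁻¹² × 5.56×10⁻⁴ / 1.93×10⁻⁴ = 6.40×10⁻¹¹ F.
Q = CV = 6.40×10⁻¹¹ × 12.1 = 7.74×10⁻¹⁰ C.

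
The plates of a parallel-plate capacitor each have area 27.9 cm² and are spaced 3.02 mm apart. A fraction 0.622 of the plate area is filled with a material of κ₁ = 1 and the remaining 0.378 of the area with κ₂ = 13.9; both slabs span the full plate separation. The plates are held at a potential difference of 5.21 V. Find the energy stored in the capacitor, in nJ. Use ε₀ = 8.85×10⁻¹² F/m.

0.652 nJ

A = 27.9 cm² = 2.79×10⁻³ m².
Side-by-side slabs ⇒ two capacitors in parallel, each spanning the full gap.
C₁ = κ₁ε₀A₁/d = 1.00 × 8.85×10⁻¹² × 1.74×10⁻³ / 3.02×10⁻³ = 5.09×10⁻¹² F.
C₂ = κ₂ε₀A₂/d = 13.9 × 8.85×10⁻¹² × 1.05×10⁻³ / 3.02×10⁻³ = 4.30×10⁻¹¹ F.
C = C₁ + C₂ = 4.80×10⁻¹¹ F.
U = ½CV² = ½ × 4.80×10⁻¹¹ × (5.21)² = 6.52×10⁻¹⁰ J.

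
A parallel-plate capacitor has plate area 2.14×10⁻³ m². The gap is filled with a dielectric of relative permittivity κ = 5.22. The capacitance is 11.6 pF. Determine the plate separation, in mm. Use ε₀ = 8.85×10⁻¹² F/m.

d ≈ 8.52 mm

d = κε₀A/C = 5.22 × 8.85×10⁻¹² × 2.14×10⁻³ / 1.16×10⁻¹¹ = 8.52×10⁻³ m.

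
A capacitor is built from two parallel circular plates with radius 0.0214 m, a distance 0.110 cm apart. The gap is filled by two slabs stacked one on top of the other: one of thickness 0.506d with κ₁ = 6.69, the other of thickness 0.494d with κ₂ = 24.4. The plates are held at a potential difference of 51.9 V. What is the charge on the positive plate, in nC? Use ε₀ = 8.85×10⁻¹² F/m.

A = π(0.0214 m)² = 1.44×10⁻³ m².
Stacked slabs ⇒ two capacitors in series, each with the full plate area.
C₁ = κ₁ε₀A/d₁ = 6.69 × 8.85×10⁻¹² × 1.44×10⁻³ / 5.57×10⁻⁴ = 1.53×10⁻¹⁰ F.
C₂ = κ₂ε₀A/d₂ = 24.4 × 8.85×10⁻¹² × 1.44×10⁻³ / 5.43×10⁻⁴ = 5.72×10⁻¹⁰ F.
C = (1/C₁ + 1/C₂)⁻¹ = 1.21×10⁻¹⁰ F.
Q = CV = 1.21×10⁻¹⁰ × 51.9 = 6.27×10⁻⁹ C.

6.27 nC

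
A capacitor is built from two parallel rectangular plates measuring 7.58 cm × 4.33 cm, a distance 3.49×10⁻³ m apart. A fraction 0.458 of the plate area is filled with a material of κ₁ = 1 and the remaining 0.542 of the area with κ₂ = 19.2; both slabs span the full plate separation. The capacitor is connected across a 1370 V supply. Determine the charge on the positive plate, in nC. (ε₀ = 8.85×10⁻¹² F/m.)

A = 7.58 × 4.33 cm² = 3.28×10⁻³ m².
Side-by-side slabs ⇒ two capacitors in parallel, each spanning the full gap.
C₁ = κ₁ε₀A₁/d = 1.00 × 8.85×10⁻¹² × 1.50×10⁻³ / 3.49×10⁻³ = 3.81×10⁻¹² F.
C₂ = κ₂ε₀A₂/d = 19.2 × 8.85×10⁻¹² × 1.78×10⁻³ / 3.49×10⁻³ = 8.66×10⁻¹¹ F.
C = C₁ + C₂ = 9.04×10⁻¹¹ F.
Q = CV = 9.04×10⁻¹¹ × 1370 = 1.24×10⁻⁷ C.

Q ≈ 124 nC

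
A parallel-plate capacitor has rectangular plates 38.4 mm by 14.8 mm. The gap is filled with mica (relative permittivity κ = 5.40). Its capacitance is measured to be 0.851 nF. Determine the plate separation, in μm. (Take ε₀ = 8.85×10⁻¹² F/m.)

A = 38.4 × 14.8 mm² = 5.68×10⁻⁴ m².
d = κε₀A/C = 5.40 × 8.85×10⁻¹² × 5.68×10⁻⁴ / 8.51×10⁻¹⁰ = 3.19×10⁻⁵ m.

d ≈ 31.9 μm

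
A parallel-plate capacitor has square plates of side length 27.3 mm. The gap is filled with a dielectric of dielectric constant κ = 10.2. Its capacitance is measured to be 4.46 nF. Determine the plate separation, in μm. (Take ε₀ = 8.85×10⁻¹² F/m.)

d ≈ 15.1 μm

A = (27.3 mm)² = 7.45×10⁻⁴ m².
d = κε₀A/C = 10.2 × 8.85×10⁻¹² × 7.45×10⁻⁴ / 4.46×10⁻⁹ = 1.51×10⁻⁵ m.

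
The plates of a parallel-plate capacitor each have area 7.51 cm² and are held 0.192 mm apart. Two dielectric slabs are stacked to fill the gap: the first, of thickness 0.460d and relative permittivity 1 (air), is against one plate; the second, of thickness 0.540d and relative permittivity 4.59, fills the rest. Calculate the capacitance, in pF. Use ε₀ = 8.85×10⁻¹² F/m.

59.9 pF

A = 7.51 cm² = 7.51×10⁻⁴ m².
Stacked slabs ⇒ two capacitors in series, each with the full plate area.
C₁ = κ₁ε₀A/d₁ = 1.00 × 8.85×10⁻¹² × 7.51×10⁻⁴ / 8.83×10⁻⁵ = 7.53×10⁻¹¹ F.
C₂ = κ₂ε₀A/d₂ = 4.59 × 8.85×10⁻¹² × 7.51×10⁻⁴ / 1.04×10⁻⁴ = 2.94×10⁻¹⁰ F.
C = (1/C₁ + 1/C₂)⁻¹ = 5.99×10⁻¹¹ F.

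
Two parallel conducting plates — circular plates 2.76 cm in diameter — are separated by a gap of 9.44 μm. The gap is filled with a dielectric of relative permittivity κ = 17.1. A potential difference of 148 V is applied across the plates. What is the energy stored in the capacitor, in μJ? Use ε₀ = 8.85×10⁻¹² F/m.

U ≈ 105 μJ

A = π(2.76/2 cm)² = 5.98×10⁻⁴ m².
C = κε₀A/d = 17.1 × 8.85×10⁻¹² × 5.98×10⁻⁴ / 9.44×10⁻⁶ = 9.59×10⁻⁹ F.
U = ½CV² = ½ × 9.59×10⁻⁹ × (148)² = 1.05×10⁻⁴ J.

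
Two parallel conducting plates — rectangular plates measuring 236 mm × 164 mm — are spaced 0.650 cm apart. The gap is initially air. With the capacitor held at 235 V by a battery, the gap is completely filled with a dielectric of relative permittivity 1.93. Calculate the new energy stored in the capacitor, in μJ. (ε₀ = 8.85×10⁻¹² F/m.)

2.81 μJ

A = 236 × 164 mm² = 3.87×10⁻² m².
Initially C₁ = ε₀A/d = 8.85×10⁻¹² × 3.87×10⁻² / 6.50×10⁻³ = 5.27×10⁻¹¹ F.
U₁ = 1.46×10⁻⁶ J.
Battery connected ⇒ V is held fixed. C₂ = 1.93 C₁ and U = ½CV², so U₂/U₁ = C₂/C₁ = 1.93.
U₂ = 1.93 × 1.46×10⁻⁶ = 2.81×10⁻⁶ J.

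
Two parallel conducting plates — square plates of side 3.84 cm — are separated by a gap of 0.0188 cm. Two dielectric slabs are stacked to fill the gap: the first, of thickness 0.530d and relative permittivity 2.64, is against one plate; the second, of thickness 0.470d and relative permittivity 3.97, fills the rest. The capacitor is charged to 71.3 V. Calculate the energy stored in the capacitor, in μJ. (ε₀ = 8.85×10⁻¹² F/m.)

0.553 μJ

A = (3.84 cm)² = 1.47×10⁻³ m².
Stacked slabs ⇒ two capacitors in series, each with the full plate area.
C₁ = κ₁ε₀A/d₁ = 2.64 × 8.85×10⁻¹² × 1.47×10⁻³ / 9.96×10⁻⁵ = 3.46×10⁻¹⁰ F.
C₂ = κ₂ε₀A/d₂ = 3.97 × 8.85×10⁻¹² × 1.47×10⁻³ / 8.84×10⁻⁵ = 5.86×10⁻¹⁰ F.
C = (1/C₁ + 1/C₂)⁻¹ = 2.17×10⁻¹⁰ F.
U = ½CV² = ½ × 2.17×10⁻¹⁰ × (71.3)² = 5.53×10⁻⁷ J.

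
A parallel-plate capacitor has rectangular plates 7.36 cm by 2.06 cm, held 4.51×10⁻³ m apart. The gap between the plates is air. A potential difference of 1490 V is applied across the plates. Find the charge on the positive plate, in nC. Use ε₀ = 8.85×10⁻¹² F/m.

4.43 nC

A = 7.36 × 2.06 cm² = 1.52×10⁻³ m².
C = ε₀A/d = 8.85×10⁻¹² × 1.52×10⁻³ / 4.51×10⁻³ = 2.98×10⁻¹² F.
Q = CV = 2.98×10⁻¹² × 1490 = 4.43×10⁻⁹ C.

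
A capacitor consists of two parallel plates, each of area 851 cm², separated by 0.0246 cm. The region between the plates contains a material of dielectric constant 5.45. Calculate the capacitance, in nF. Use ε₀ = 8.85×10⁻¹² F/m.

A = 851 cm² = 8.51×10⁻² m².
C = κε₀A/d = 5.45 × 8.85×10⁻¹² × 8.51×10⁻² / 2.46×10⁻⁴ = 1.67×10⁻⁸ F.

C ≈ 16.7 nF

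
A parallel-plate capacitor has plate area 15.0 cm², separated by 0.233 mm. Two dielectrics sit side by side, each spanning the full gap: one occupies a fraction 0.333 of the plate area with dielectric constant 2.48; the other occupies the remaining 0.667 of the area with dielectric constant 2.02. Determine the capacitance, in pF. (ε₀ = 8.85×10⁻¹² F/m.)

A = 15.0 cm² = 1.50×10⁻³ m².
Side-by-side slabs ⇒ two capacitors in parallel, each spanning the full gap.
C₁ = κ₁ε₀A₁/d = 2.48 × 8.85×10⁻¹² × 5.00×10⁻⁴ / 2.33×10⁻⁴ = 4.71×10⁻¹¹ F.
C₂ = κ₂ε₀A₂/d = 2.02 × 8.85×10⁻¹² × 1.00×10⁻³ / 2.33×10⁻⁴ = 7.68×10⁻¹¹ F.
C = C₁ + C₂ = 1.24×10⁻¹⁰ F.

C ≈ 124 pF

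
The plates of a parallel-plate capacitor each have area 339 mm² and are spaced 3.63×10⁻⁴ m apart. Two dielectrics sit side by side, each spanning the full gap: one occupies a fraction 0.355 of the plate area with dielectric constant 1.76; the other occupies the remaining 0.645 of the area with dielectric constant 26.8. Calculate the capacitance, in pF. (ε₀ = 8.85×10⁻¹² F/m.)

148 pF

A = 339 mm² = 3.39×10⁻⁴ m².
Side-by-side slabs ⇒ two capacitors in parallel, each spanning the full gap.
C₁ = κ₁ε₀A₁/d = 1.76 × 8.85×10⁻¹² × 1.20×10⁻⁴ / 3.63×10⁻⁴ = 5.16×10⁻¹² F.
C₂ = κ₂ε₀A₂/d = 26.8 × 8.85×10⁻¹² × 2.19×10⁻⁴ / 3.63×10⁻⁴ = 1.43×10⁻¹⁰ F.
C = C₁ + C₂ = 1.48×10⁻¹⁰ F.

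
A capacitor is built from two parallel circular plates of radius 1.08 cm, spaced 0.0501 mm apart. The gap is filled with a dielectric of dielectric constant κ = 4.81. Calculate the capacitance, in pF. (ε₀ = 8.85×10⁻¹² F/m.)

A = π(1.08 cm)² = 3.66×10⁻⁴ m².
C = κε₀A/d = 4.81 × 8.85×10⁻¹² × 3.66×10⁻⁴ / 5.01×10⁻⁵ = 3.11×10⁻¹⁰ F.

311 pF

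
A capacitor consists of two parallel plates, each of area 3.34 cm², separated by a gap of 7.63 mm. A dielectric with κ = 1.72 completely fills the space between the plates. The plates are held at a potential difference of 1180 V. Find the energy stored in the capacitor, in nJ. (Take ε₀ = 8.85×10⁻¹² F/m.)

464 nJ

A = 3.34 cm² = 3.34×10⁻⁴ m².
C = κε₀A/d = 1.72 × 8.85×10⁻¹² × 3.34×10⁻⁴ / 7.63×10⁻³ = 6.66×10⁻¹³ F.
U = ½CV² = ½ × 6.66×10⁻¹³ × (1180)² = 4.64×10⁻⁷ J.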